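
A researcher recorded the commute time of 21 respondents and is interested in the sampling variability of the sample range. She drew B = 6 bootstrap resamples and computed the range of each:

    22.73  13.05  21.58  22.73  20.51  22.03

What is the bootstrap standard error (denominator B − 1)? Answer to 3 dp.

Bootstrap SE is the standard deviation of the 6 replicate ranges.
Mean of replicates: (22.73 + 13.05 + 21.58 + 22.73 + 20.51 + 22.03) / 6 = 122.6300 / 6 = 20.4383
Sum of squared deviations: (+2.2917)² + (−7.3883)² + (+1.1417)² + (+2.2917)² + (+0.0717)² + (+1.5917)² = 68.9329
Variance = 68.9329 / 5 = 13.7866
SE* = √13.7866

SE* = 3.713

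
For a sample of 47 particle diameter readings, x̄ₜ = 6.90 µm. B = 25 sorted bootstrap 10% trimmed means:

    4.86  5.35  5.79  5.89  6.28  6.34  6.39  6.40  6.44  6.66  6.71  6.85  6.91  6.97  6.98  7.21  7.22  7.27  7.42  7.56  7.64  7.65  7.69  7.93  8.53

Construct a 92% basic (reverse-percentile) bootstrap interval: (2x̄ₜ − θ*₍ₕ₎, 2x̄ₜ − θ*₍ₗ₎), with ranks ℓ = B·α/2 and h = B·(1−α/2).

Percentile endpoints at ranks 1 and 24: θ*₍1₎ = 4.86, θ*₍24₎ = 7.93.
Basic interval reflects these around x̄ₜ:
  lower = 2 × 6.90 − 7.93 = 5.87
  upper = 2 × 6.90 − 4.86 = 8.94

(5.87, 8.94)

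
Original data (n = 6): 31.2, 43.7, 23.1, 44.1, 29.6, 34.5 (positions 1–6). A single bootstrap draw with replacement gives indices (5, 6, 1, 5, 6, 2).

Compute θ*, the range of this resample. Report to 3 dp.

θ* = 14.100

Resample values: 29.6, 34.5, 31.2, 29.6, 34.5, 43.7.
Range = 43.7 − 29.6 = 14.100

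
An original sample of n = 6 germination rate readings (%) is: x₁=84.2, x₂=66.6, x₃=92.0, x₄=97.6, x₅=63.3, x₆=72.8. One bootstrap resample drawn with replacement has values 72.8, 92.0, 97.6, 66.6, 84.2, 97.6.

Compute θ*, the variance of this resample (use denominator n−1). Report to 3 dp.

Mean = 85.1333; sum of squared deviations = 854.4533
s² = 854.4533 / 5 = 170.8907

θ* = 170.891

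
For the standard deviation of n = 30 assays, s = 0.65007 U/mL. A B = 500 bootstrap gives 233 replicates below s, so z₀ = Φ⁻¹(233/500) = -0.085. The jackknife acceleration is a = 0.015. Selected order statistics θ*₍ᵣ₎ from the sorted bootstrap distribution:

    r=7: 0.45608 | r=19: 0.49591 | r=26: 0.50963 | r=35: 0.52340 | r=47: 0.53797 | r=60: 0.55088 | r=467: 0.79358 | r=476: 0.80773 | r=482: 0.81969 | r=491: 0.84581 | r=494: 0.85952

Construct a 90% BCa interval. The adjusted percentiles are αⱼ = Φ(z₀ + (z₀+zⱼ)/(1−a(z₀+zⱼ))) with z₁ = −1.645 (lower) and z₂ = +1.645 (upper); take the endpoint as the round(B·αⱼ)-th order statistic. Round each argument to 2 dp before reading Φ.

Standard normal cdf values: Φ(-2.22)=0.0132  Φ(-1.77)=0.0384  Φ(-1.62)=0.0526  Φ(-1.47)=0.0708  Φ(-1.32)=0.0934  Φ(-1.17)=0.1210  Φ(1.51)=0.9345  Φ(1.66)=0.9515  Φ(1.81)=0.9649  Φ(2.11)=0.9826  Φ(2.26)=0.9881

(0.49591, 0.79358)

Lower: z₀ + z₁ = -0.085 + (-1.645) = -1.730; 1 − a(z₀+z₁) = 1 − (0.015)(-1.730) = 1.0259; argument = -0.085 + (-1.730)/1.0259 = -1.7712 → -1.77.
α₁ = Φ(-1.77) = 0.0384; rank = round(500 × 0.0384) = 19; θ*₍19₎ = 0.49591.
Upper: z₀ + z₂ = 1.560; 1 − a(z₀+z₂) = 0.9766; argument = 1.5124 → 1.51; α₂ = 0.9345; rank = 467; θ*₍467₎ = 0.79358.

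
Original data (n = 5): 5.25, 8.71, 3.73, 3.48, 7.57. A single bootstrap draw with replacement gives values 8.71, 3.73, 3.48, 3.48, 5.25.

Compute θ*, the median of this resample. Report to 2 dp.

θ* = 3.73

Sorted: 3.48, 3.48, 3.73, 5.25, 8.71
Median = middle value = 3.73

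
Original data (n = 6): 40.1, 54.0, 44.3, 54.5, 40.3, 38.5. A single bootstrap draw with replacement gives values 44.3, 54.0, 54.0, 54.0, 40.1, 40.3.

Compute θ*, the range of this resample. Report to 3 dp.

Range = 54.0 − 40.1 = 13.900

θ* = 13.900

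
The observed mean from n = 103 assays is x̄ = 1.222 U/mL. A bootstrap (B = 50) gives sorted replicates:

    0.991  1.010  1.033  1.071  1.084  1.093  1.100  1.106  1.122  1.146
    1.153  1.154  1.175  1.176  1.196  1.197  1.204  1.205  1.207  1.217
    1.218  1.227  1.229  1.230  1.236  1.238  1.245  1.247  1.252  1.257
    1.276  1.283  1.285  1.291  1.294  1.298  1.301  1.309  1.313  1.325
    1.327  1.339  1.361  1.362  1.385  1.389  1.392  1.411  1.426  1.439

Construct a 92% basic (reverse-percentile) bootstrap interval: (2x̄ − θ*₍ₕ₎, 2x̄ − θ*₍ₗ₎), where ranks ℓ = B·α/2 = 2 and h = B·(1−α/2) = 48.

Percentile endpoints at ranks 2 and 48: θ*₍2₎ = 1.010, θ*₍48₎ = 1.411.
Basic interval reflects these around x̄:
  lower = 2 × 1.222 − 1.411 = 1.033
  upper = 2 × 1.222 − 1.010 = 1.434

(1.033, 1.434)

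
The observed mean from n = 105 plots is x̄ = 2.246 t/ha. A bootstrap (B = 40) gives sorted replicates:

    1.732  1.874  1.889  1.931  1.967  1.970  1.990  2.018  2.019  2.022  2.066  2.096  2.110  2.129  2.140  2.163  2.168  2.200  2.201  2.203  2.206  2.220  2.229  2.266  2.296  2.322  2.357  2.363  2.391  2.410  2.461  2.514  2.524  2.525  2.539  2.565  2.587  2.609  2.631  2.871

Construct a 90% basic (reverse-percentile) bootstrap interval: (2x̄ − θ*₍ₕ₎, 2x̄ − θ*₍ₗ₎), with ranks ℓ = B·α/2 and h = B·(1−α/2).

Percentile endpoints at ranks 2 and 38: θ*₍2₎ = 1.874, θ*₍38₎ = 2.609.
Basic interval reflects these around x̄:
  lower = 2 × 2.246 − 2.609 = 1.883
  upper = 2 × 2.246 − 1.874 = 2.618

(1.883, 2.618)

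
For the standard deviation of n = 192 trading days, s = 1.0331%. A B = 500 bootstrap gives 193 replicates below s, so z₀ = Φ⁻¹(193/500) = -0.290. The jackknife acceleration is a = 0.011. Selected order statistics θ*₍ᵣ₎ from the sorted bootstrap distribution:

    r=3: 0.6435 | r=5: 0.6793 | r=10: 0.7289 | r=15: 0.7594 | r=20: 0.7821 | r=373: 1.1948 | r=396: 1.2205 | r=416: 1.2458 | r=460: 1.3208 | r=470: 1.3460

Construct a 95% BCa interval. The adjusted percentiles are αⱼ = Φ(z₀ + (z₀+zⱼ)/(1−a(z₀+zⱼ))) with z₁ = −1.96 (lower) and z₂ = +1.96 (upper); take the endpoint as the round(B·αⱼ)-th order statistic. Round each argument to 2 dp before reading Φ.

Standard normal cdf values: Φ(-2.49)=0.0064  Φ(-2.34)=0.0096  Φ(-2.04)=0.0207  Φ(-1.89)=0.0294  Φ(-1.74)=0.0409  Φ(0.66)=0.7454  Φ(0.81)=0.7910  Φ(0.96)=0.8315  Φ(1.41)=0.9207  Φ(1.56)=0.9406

(0.6435, 1.3208)

Lower: z₀ + z₁ = -0.290 + (-1.960) = -2.250; 1 − a(z₀+z₁) = 1 − (0.011)(-2.250) = 1.0248; argument = -0.290 + (-2.250)/1.0248 = -2.4857 → -2.49.
α₁ = Φ(-2.49) = 0.0064; rank = round(500 × 0.0064) = 3; θ*₍3₎ = 0.6435.
Upper: z₀ + z₂ = 1.670; 1 − a(z₀+z₂) = 0.9816; argument = 1.4113 → 1.41; α₂ = 0.9207; rank = 460; θ*₍460₎ = 1.3208.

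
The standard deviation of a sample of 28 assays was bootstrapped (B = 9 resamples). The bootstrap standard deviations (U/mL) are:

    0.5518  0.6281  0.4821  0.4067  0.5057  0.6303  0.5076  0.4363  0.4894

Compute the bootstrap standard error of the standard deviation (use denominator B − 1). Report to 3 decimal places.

SE* = 0.077

Bootstrap SE is the standard deviation of the 9 replicate standard deviations.
Mean of replicates: (0.5518 + 0.6281 + 0.4821 + 0.4067 + 0.5057 + 0.6303 + 0.5076 + 0.4363 + 0.4894) / 9 = 4.63800 / 9 = 0.51533
Sum of squared deviations: (+0.03647)² + (+0.11277)² + (−0.03323)² + (−0.10863)² + (−0.00963)² + (+0.11497)² + (−0.00773)² + (−0.07903)² + (−0.02593)² = 0.04724
Variance = 0.04724 / 8 = 0.00591
SE* = √0.00591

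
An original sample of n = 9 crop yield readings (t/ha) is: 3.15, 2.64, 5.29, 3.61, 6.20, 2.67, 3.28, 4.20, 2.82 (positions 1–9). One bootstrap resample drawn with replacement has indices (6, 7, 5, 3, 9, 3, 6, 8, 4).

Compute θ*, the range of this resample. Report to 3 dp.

θ* = 3.530

Resample values: 2.67, 3.28, 6.20, 5.29, 2.82, 5.29, 2.67, 4.20, 3.61.
Range = 6.20 − 2.67 = 3.530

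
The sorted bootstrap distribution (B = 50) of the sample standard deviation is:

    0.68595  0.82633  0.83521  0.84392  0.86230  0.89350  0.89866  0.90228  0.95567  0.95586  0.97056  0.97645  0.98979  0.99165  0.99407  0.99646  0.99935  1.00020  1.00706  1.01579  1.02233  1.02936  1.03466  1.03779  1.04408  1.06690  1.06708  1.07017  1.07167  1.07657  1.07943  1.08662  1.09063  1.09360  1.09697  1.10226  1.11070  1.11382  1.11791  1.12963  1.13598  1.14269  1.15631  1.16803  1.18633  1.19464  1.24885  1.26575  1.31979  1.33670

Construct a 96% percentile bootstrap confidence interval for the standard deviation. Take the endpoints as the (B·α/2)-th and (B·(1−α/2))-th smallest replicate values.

(0.68595, 1.31979)

α = 0.04; lower rank = 50 × 0.020 = 1; upper rank = 50 × 0.980 = 49.
The 1st smallest replicate is 0.68595; the 49th is 1.31979.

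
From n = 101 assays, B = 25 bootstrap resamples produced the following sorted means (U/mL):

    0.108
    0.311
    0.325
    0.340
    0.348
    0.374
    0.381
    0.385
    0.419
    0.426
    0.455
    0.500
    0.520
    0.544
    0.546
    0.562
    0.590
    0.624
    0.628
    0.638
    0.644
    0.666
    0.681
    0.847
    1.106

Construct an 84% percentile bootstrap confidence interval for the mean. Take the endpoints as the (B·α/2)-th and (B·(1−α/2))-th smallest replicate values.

(0.311, 0.681)

α = 0.16; lower rank = 25 × 0.080 = 2; upper rank = 25 × 0.920 = 23.
The 2nd smallest replicate is 0.311; the 23rd is 0.681.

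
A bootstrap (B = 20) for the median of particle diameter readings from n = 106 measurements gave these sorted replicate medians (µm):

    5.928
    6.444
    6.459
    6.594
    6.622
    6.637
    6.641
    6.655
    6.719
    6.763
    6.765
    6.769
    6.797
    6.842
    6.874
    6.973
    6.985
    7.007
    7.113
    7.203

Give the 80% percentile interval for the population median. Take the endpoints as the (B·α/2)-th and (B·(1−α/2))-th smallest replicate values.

(6.444, 7.007)

α = 0.20; lower rank = 20 × 0.100 = 2; upper rank = 20 × 0.900 = 18.
The 2nd smallest replicate is 6.444; the 18th is 7.007.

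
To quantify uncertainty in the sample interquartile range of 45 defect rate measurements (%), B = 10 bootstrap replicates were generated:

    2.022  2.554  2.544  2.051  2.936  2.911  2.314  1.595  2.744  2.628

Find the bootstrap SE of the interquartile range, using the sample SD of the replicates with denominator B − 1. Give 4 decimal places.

SE* = 0.4313

Bootstrap SE is the standard deviation of the 10 replicate interquartile ranges.
Mean of replicates: (2.022 + 2.554 + 2.544 + 2.051 + 2.936 + 2.911 + 2.314 + 1.595 + 2.744 + 2.628) / 10 = 24.29900 / 10 = 2.42990
Sum of squared deviations: (−0.40790)² + (+0.12410)² + (+0.11410)² + (−0.37890)² + (+0.50610)² + (+0.48110)² + (−0.11590)² + (−0.83490)² + (+0.31410)² + (+0.19810)² = 1.67435
Variance = 1.67435 / 9 = 0.18604
SE* = √0.18604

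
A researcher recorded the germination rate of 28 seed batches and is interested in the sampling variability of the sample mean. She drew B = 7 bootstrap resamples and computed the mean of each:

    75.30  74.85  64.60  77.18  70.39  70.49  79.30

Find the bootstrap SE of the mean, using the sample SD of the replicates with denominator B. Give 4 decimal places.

SE* = 4.6194

Bootstrap SE is the standard deviation of the 7 replicate means.
Mean of replicates: (75.30 + 74.85 + 64.60 + 77.18 + 70.39 + 70.49 + 79.30) / 7 = 512.11000 / 7 = 73.15857
Sum of squared deviations: (+2.14143)² + (+1.69143)² + (−8.55857)² + (+4.02143)² + (−2.76857)² + (−2.66857)² + (+6.14143)² = 149.37109
Variance = 149.37109 / 7 = 21.33873
SE* = √21.33873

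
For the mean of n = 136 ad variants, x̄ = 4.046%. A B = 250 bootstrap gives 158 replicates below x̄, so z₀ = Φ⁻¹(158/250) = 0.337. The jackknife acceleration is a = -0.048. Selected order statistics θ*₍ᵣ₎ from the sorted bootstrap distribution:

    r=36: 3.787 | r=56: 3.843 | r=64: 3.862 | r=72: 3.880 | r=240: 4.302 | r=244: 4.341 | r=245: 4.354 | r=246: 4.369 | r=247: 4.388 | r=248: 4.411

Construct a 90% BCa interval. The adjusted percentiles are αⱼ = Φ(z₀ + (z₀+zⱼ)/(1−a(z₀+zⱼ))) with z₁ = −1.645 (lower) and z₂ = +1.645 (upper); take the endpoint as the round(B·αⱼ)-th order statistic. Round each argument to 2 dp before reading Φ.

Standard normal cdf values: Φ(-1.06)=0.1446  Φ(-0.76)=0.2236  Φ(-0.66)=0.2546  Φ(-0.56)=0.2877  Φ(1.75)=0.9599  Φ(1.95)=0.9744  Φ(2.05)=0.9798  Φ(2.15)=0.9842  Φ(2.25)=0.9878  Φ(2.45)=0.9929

(3.787, 4.369)

Lower: z₀ + z₁ = 0.337 + (-1.645) = -1.308; 1 − a(z₀+z₁) = 1 − (-0.048)(-1.308) = 0.9372; argument = 0.337 + (-1.308)/0.9372 = -1.0586 → -1.06.
α₁ = Φ(-1.06) = 0.1446; rank = round(250 × 0.1446) = 36; θ*₍36₎ = 3.787.
Upper: z₀ + z₂ = 1.982; 1 − a(z₀+z₂) = 1.0951; argument = 2.1468 → 2.15; α₂ = 0.9842; rank = 246; θ*₍246₎ = 4.369.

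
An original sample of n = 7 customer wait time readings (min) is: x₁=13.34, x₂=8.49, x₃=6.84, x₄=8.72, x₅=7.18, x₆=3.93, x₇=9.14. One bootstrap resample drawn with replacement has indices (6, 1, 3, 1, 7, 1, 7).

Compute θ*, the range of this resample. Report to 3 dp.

Resample values: 3.93, 13.34, 6.84, 13.34, 9.14, 13.34, 9.14.
Range = 13.34 − 3.93 = 9.410

θ* = 9.410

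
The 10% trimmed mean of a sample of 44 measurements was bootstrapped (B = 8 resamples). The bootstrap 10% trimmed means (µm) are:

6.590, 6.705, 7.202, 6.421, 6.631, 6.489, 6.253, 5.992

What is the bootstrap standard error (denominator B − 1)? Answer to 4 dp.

Bootstrap SE is the standard deviation of the 8 replicate 10% trimmed means.
Mean of replicates: (6.590 + 6.705 + 7.202 + 6.421 + 6.631 + 6.489 + 6.253 + 5.992) / 8 = 52.28300 / 8 = 6.53538
Sum of squared deviations: (+0.05462)² + (+0.16962)² + (+0.66662)² + (−0.11437)² + (+0.09563)² + (−0.04638)² + (−0.28238)² + (−0.54338)² = 0.87551
Variance = 0.87551 / 7 = 0.12507
SE* = √0.12507

SE* = 0.3537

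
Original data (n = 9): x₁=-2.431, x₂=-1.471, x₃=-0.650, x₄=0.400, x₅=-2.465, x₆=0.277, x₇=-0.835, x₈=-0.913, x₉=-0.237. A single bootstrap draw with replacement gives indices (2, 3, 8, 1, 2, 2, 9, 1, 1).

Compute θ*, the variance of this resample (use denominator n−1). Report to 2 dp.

Resample values: -1.471, -0.650, -0.913, -2.431, -1.471, -1.471, -0.237, -2.431, -2.431.
Mean = -1.5007; sum of squared deviations = 5.2650
s² = 5.2650 / 8 = 0.6581

θ* = 0.66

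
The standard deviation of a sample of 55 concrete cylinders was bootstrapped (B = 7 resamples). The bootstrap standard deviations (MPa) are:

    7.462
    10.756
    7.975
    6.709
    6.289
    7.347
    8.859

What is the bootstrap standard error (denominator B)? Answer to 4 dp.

Bootstrap SE is the standard deviation of the 7 replicate standard deviations.
Mean of replicates: (7.462 + 10.756 + 7.975 + 6.709 + 6.289 + 7.347 + 8.859) / 7 = 55.39700 / 7 = 7.91386
Sum of squared deviations: (−0.45186)² + (+2.84214)² + (+0.06114)² + (−1.20486)² + (−1.62486)² + (−0.56686)² + (+0.94514)² = 13.59215
Variance = 13.59215 / 7 = 1.94174
SE* = √1.94174

SE* = 1.3935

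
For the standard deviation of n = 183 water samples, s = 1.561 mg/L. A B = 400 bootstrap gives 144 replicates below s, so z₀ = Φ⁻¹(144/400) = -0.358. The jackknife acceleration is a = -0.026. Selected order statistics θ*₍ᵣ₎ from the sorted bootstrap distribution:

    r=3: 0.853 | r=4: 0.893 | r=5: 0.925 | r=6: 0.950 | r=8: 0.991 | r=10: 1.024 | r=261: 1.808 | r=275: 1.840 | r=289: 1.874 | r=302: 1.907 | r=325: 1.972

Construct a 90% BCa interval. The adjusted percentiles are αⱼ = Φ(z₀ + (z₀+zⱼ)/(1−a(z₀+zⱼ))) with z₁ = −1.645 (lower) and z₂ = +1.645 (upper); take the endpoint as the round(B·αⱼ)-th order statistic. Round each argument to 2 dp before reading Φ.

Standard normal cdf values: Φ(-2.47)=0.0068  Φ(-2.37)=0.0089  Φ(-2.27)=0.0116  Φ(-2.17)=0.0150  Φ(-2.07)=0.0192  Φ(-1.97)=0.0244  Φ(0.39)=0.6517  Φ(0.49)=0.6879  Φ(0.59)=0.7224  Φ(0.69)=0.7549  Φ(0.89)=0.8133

(0.853, 1.972)

Lower: z₀ + z₁ = -0.358 + (-1.645) = -2.003; 1 − a(z₀+z₁) = 1 − (-0.026)(-2.003) = 0.9479; argument = -0.358 + (-2.003)/0.9479 = -2.4710 → -2.47.
α₁ = Φ(-2.47) = 0.0068; rank = round(400 × 0.0068) = 3; θ*₍3₎ = 0.853.
Upper: z₀ + z₂ = 1.287; 1 − a(z₀+z₂) = 1.0335; argument = 0.8873 → 0.89; α₂ = 0.8133; rank = 325; θ*₍325₎ = 1.972.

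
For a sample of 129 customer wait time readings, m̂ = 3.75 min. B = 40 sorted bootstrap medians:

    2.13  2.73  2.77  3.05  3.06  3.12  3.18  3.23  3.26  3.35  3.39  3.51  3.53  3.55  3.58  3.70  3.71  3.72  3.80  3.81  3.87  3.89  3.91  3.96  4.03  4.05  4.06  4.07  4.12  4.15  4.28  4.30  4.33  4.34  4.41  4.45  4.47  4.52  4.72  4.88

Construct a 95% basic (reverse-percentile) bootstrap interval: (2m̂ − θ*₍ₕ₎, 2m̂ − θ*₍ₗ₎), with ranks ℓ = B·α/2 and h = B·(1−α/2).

(2.78, 5.37)

Percentile endpoints at ranks 1 and 39: θ*₍1₎ = 2.13, θ*₍39₎ = 4.72.
Basic interval reflects these around m̂:
  lower = 2 × 3.75 − 4.72 = 2.78
  upper = 2 × 3.75 − 2.13 = 5.37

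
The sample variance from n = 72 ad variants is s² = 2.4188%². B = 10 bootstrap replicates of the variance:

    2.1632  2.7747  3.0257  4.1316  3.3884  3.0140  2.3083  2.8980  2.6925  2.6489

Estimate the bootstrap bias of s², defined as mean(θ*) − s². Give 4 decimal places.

mean(θ*) = (2.1632 + 2.7747 + 3.0257 + 4.1316 + 3.3884 + 3.0140 + 2.3083 + 2.8980 + 2.6925 + 2.6489) / 10 = 2.90453
bias = 2.90453 − 2.4188

bias = +0.4857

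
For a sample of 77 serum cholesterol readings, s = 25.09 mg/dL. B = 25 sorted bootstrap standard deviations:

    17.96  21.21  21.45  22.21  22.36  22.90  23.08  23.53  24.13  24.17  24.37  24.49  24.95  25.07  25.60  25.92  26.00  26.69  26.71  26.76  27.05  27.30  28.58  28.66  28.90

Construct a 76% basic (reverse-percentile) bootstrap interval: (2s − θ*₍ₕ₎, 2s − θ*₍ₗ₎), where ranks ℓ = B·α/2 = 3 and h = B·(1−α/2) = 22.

(22.88, 28.73)

Percentile endpoints at ranks 3 and 22: θ*₍3₎ = 21.45, θ*₍22₎ = 27.30.
Basic interval reflects these around s:
  lower = 2 × 25.09 − 27.30 = 22.88
  upper = 2 × 25.09 − 21.45 = 28.73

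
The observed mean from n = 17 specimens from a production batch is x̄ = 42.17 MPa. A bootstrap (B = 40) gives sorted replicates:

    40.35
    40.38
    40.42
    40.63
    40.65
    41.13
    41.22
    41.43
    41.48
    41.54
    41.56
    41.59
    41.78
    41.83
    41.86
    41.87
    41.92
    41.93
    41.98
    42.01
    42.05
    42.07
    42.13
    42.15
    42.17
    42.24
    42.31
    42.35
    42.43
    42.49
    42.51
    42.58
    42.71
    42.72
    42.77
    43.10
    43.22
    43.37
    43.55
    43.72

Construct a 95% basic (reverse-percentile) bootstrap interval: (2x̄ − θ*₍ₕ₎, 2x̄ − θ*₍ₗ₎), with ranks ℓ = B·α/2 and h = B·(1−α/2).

(40.79, 43.99)

Percentile endpoints at ranks 1 and 39: θ*₍1₎ = 40.35, θ*₍39₎ = 43.55.
Basic interval reflects these around x̄:
  lower = 2 × 42.17 − 43.55 = 40.79
  upper = 2 × 42.17 − 40.35 = 43.99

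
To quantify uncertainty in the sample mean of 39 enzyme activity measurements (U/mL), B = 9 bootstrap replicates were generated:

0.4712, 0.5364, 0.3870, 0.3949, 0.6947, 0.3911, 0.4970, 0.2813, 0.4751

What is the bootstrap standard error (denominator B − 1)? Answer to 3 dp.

Bootstrap SE is the standard deviation of the 9 replicate means.
Mean of replicates: (0.4712 + 0.5364 + 0.3870 + 0.3949 + 0.6947 + 0.3911 + 0.4970 + 0.2813 + 0.4751) / 9 = 4.12870 / 9 = 0.45874
Sum of squared deviations: (+0.01246)² + (+0.07766)² + (−0.07174)² + (−0.06384)² + (+0.23596)² + (−0.06764)² + (+0.03826)² + (−0.17744)² + (+0.01636)² = 0.10888
Variance = 0.10888 / 8 = 0.01361
SE* = √0.01361

SE* = 0.117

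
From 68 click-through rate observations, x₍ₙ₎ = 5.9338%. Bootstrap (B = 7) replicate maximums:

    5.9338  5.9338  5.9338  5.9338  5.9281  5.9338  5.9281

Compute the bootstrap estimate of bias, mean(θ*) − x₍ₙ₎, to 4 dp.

mean(θ*) = (5.9338 + 5.9338 + 5.9338 + 5.9338 + 5.9281 + 5.9338 + 5.9281) / 7 = 5.93217
bias = 5.93217 − 5.9338

bias = −0.0016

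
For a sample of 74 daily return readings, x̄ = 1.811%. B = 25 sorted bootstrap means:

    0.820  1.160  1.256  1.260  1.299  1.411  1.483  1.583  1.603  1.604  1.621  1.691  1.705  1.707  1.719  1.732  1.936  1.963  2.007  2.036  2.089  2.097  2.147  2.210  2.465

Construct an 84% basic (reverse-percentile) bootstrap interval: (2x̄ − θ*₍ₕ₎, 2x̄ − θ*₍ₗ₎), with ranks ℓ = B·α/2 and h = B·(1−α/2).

Percentile endpoints at ranks 2 and 23: θ*₍2₎ = 1.160, θ*₍23₎ = 2.147.
Basic interval reflects these around x̄:
  lower = 2 × 1.811 − 2.147 = 1.475
  upper = 2 × 1.811 − 1.160 = 2.462

(1.475, 2.462)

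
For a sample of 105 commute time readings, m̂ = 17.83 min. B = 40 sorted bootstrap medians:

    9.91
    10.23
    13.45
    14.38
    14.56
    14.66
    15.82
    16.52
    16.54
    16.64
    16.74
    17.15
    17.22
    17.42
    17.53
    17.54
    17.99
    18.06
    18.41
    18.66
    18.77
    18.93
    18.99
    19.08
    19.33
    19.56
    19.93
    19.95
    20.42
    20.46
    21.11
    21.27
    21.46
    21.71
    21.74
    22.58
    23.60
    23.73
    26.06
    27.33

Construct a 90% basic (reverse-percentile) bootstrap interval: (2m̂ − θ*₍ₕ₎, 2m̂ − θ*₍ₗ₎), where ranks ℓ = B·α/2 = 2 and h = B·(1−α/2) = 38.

Percentile endpoints at ranks 2 and 38: θ*₍2₎ = 10.23, θ*₍38₎ = 23.73.
Basic interval reflects these around m̂:
  lower = 2 × 17.83 − 23.73 = 11.93
  upper = 2 × 17.83 − 10.23 = 25.43

(11.93, 25.43)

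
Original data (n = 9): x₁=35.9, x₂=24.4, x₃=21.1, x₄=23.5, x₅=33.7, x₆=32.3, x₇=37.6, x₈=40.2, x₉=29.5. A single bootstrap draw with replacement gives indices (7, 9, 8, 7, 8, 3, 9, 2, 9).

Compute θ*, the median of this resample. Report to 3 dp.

Resample values: 37.6, 29.5, 40.2, 37.6, 40.2, 21.1, 29.5, 24.4, 29.5.
Sorted: 21.1, 24.4, 29.5, 29.5, 29.5, 37.6, 37.6, 40.2, 40.2
Median = middle value = 29.500

θ* = 29.500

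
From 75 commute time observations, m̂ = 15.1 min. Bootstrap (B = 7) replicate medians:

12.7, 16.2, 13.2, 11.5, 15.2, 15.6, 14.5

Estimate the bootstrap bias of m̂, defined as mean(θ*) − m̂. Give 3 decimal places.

bias = −0.971

mean(θ*) = (12.7 + 16.2 + 13.2 + 11.5 + 15.2 + 15.6 + 14.5) / 7 = 14.1286
bias = 14.1286 − 15.1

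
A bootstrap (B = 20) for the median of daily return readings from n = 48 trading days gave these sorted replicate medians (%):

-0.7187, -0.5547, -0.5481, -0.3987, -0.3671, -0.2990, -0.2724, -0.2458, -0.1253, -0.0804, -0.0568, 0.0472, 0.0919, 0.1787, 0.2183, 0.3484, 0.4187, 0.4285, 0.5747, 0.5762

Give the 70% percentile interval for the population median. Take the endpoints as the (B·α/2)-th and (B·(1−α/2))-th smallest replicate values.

(-0.5481, 0.4187)

α = 0.30; lower rank = 20 × 0.150 = 3; upper rank = 20 × 0.850 = 17.
The 3rd smallest replicate is -0.5481; the 17th is 0.4187.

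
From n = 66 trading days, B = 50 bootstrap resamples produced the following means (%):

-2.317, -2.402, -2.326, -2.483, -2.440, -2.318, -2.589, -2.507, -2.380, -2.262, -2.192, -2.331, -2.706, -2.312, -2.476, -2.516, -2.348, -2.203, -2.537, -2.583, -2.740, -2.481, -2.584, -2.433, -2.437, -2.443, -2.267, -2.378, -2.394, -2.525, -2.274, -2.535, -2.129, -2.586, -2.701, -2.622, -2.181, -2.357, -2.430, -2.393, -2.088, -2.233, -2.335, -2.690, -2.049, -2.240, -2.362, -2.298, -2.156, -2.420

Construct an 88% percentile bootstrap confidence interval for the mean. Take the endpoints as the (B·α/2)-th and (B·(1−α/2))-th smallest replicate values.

Sorted replicates: -2.740, -2.706, -2.701, -2.690, -2.622, -2.589, -2.586, -2.584, -2.583, -2.537, -2.535, -2.525, -2.516, -2.507, -2.483, -2.481, -2.476, -2.443, -2.440, -2.437, -2.433, -2.430, -2.420, -2.402, -2.394, -2.393, -2.380, -2.378, -2.362, -2.357, -2.348, -2.335, -2.331, -2.326, -2.318, -2.317, -2.312, -2.298, -2.274, -2.267, -2.262, -2.240, -2.233, -2.203, -2.192, -2.181, -2.156, -2.129, -2.088, -2.049
α = 0.12; lower rank = 50 × 0.060 = 3; upper rank = 50 × 0.940 = 47.
The 3rd smallest replicate is -2.701; the 47th is -2.156.

(-2.701, -2.156)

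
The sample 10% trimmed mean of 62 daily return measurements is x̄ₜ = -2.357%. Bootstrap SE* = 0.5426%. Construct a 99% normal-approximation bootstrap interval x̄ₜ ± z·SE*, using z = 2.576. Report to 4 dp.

Margin = 2.576 × 0.5426 = 1.39774
Interval: -2.357 ± 1.39774

(-3.7547, -0.9593)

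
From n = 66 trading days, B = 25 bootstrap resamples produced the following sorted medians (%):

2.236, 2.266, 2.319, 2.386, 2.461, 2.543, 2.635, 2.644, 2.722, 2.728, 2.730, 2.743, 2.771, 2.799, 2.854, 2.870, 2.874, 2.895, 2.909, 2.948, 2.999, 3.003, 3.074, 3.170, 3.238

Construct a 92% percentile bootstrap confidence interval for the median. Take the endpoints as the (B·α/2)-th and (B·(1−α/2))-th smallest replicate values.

(2.236, 3.170)

α = 0.08; lower rank = 25 × 0.040 = 1; upper rank = 25 × 0.960 = 24.
The 1st smallest replicate is 2.236; the 24th is 3.170.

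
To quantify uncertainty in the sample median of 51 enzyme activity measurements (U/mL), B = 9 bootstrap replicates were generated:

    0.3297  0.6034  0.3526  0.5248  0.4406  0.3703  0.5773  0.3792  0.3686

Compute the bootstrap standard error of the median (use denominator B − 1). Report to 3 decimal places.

SE* = 0.104

Bootstrap SE is the standard deviation of the 9 replicate medians.
Mean of replicates: (0.3297 + 0.6034 + 0.3526 + 0.5248 + 0.4406 + 0.3703 + 0.5773 + 0.3792 + 0.3686) / 9 = 3.94650 / 9 = 0.43850
Sum of squared deviations: (−0.10880)² + (+0.16490)² + (−0.08590)² + (+0.08630)² + (+0.00210)² + (−0.06820)² + (+0.13880)² + (−0.05930)² + (−0.06990)² = 0.08618
Variance = 0.08618 / 8 = 0.01077
SE* = √0.01077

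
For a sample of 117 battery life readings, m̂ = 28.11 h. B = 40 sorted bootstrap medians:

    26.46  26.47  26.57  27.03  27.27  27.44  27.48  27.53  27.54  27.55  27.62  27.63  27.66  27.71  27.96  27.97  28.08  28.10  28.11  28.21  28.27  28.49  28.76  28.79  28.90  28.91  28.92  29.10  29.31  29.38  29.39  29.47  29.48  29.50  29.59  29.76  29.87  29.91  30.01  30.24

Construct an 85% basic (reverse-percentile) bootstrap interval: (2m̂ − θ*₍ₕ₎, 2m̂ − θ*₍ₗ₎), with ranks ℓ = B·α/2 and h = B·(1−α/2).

Percentile endpoints at ranks 3 and 37: θ*₍3₎ = 26.57, θ*₍37₎ = 29.87.
Basic interval reflects these around m̂:
  lower = 2 × 28.11 − 29.87 = 26.35
  upper = 2 × 28.11 − 26.57 = 29.65

(26.35, 29.65)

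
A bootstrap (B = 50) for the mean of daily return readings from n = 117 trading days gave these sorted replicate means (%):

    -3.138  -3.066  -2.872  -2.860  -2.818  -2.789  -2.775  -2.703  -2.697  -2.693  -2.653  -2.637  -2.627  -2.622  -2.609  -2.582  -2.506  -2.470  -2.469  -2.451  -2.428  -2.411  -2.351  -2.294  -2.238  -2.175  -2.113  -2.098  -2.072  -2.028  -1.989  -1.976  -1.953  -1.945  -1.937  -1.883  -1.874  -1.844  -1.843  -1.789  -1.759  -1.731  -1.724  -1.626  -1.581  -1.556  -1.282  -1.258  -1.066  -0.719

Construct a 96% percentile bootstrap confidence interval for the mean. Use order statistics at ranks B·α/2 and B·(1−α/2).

(-3.138, -1.066)

α = 0.04; lower rank = 50 × 0.020 = 1; upper rank = 50 × 0.980 = 49.
The 1st smallest replicate is -3.138; the 49th is -1.066.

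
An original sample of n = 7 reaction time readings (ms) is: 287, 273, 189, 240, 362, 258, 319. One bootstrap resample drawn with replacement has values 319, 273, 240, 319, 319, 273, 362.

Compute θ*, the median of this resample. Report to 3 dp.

θ* = 319.000

Sorted: 240, 273, 273, 319, 319, 319, 362
Median = middle value = 319.000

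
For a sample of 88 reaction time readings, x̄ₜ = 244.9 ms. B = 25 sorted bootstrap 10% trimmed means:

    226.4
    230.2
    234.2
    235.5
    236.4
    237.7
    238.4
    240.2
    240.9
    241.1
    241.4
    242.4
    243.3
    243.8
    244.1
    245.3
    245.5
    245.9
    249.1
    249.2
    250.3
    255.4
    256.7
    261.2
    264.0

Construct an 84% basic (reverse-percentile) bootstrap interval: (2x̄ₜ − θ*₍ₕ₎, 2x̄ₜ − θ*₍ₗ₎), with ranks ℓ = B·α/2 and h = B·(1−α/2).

(233.1, 259.6)

Percentile endpoints at ranks 2 and 23: θ*₍2₎ = 230.2, θ*₍23₎ = 256.7.
Basic interval reflects these around x̄ₜ:
  lower = 2 × 244.9 − 256.7 = 233.1
  upper = 2 × 244.9 − 230.2 = 259.6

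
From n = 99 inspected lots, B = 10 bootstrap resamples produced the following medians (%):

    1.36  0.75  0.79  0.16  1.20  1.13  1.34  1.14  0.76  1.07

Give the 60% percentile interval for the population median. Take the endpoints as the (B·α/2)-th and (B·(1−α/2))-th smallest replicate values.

Sorted replicates: 0.16, 0.75, 0.76, 0.79, 1.07, 1.13, 1.14, 1.20, 1.34, 1.36
α = 0.40; lower rank = 10 × 0.200 = 2; upper rank = 10 × 0.800 = 8.
The 2nd smallest replicate is 0.75; the 8th is 1.20.

(0.75, 1.20)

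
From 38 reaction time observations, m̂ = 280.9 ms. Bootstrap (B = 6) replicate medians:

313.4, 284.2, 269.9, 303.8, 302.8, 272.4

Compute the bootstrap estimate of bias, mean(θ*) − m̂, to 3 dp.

bias = +10.183

mean(θ*) = (313.4 + 284.2 + 269.9 + 303.8 + 302.8 + 272.4) / 6 = 291.0833
bias = 291.0833 − 280.9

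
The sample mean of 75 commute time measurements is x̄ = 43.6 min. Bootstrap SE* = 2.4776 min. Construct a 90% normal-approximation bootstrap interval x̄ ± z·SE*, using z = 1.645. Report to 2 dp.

Margin = 1.645 × 2.4776 = 4.076
Interval: 43.6 ± 4.076

(39.52, 47.68)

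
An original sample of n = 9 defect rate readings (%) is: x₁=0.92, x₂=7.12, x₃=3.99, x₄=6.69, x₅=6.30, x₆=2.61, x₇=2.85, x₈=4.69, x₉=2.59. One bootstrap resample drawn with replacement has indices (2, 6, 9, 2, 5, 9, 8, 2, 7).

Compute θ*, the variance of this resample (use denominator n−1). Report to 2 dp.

θ* = 4.60

Resample values: 7.12, 2.61, 2.59, 7.12, 6.30, 2.59, 4.69, 7.12, 2.85.
Mean = 4.7767; sum of squared deviations = 36.7712
s² = 36.7712 / 8 = 4.5964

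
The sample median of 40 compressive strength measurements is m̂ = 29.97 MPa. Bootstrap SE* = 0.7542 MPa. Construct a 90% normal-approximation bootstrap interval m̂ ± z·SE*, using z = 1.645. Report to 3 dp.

(28.729, 31.211)

Margin = 1.645 × 0.7542 = 1.2407
Interval: 29.97 ± 1.2407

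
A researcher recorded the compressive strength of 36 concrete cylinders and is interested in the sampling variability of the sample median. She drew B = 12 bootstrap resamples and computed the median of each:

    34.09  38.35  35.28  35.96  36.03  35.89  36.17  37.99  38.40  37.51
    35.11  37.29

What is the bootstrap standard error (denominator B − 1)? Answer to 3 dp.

SE* = 1.386

Bootstrap SE is the standard deviation of the 12 replicate medians.
Mean of replicates: (34.09 + 38.35 + 35.28 + 35.96 + 36.03 + 35.89 + 36.17 + 37.99 + 38.40 + 37.51 + 35.11 + 37.29) / 12 = 438.0700 / 12 = 36.5058
Sum of squared deviations: (−2.4158)² + (+1.8442)² + (−1.2258)² + (−0.5458)² + (−0.4758)² + (−0.6158)² + (−0.3358)² + (+1.4842)² + (+1.8942)² + (+1.0042)² + (−1.3958)² + (+0.7842)² = 21.1185
Variance = 21.1185 / 11 = 1.9199
SE* = √1.9199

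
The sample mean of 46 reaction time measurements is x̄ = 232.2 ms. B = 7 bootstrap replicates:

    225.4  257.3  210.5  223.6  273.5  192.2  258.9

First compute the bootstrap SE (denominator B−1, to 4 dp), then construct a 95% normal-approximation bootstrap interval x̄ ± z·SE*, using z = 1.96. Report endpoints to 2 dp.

Mean of replicates = 234.4857; sum of squared deviations = 5203.1086; SE* = √(5203.1086/6) = 29.4480
Margin = 1.96 × 29.4480 = 57.718
Interval: 232.2 ± 57.718

(174.48, 289.92)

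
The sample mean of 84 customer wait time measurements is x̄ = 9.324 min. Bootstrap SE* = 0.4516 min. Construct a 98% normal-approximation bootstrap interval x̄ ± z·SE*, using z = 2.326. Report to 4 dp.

(8.2736, 10.3744)

Margin = 2.326 × 0.4516 = 1.05042
Interval: 9.324 ± 1.05042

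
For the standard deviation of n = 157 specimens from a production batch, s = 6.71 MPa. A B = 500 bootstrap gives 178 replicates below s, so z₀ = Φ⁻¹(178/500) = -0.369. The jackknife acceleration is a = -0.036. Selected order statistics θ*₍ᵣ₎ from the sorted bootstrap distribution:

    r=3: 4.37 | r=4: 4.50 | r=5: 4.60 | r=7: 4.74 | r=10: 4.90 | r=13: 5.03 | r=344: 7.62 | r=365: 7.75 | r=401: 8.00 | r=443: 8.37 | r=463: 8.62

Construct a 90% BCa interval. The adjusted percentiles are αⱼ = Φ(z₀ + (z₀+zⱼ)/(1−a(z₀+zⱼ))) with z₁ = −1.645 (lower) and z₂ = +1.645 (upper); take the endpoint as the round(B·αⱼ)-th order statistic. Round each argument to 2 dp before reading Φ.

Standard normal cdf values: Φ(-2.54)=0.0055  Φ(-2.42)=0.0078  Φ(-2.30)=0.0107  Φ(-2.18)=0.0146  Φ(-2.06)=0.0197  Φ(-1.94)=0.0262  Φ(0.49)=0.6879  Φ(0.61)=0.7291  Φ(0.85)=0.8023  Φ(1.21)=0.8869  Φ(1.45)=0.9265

(4.37, 8.00)

Lower: z₀ + z₁ = -0.369 + (-1.645) = -2.014; 1 − a(z₀+z₁) = 1 − (-0.036)(-2.014) = 0.9275; argument = -0.369 + (-2.014)/0.9275 = -2.5404 → -2.54.
α₁ = Φ(-2.54) = 0.0055; rank = round(500 × 0.0055) = 3; θ*₍3₎ = 4.37.
Upper: z₀ + z₂ = 1.276; 1 − a(z₀+z₂) = 1.0459; argument = 0.8510 → 0.85; α₂ = 0.8023; rank = 401; θ*₍401₎ = 8.00.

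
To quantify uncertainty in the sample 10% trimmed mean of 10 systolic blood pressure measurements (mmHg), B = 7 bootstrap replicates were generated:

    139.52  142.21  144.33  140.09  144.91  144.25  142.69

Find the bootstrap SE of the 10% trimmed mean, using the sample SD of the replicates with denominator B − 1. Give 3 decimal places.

SE* = 2.121

Bootstrap SE is the standard deviation of the 7 replicate 10% trimmed means.
Mean of replicates: (139.52 + 142.21 + 144.33 + 140.09 + 144.91 + 144.25 + 142.69) / 7 = 998.0000 / 7 = 142.5714
Sum of squared deviations: (−3.0514)² + (−0.3614)² + (+1.7586)² + (−2.4814)² + (+2.3386)² + (+1.6786)² + (+0.1186)² = 26.9925
Variance = 26.9925 / 6 = 4.4987
SE* = √4.4987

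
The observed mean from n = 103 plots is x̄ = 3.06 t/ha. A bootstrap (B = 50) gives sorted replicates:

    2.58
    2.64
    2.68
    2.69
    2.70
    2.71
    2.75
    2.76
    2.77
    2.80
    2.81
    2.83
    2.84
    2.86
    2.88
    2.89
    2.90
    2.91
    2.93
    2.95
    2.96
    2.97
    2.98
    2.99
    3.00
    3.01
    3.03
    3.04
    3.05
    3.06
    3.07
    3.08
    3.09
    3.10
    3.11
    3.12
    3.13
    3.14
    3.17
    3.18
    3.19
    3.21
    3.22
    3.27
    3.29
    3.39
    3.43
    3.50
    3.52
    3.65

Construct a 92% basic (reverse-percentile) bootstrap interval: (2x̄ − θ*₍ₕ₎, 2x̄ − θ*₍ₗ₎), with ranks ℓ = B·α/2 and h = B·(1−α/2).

(2.62, 3.48)

Percentile endpoints at ranks 2 and 48: θ*₍2₎ = 2.64, θ*₍48₎ = 3.50.
Basic interval reflects these around x̄:
  lower = 2 × 3.06 − 3.50 = 2.62
  upper = 2 × 3.06 − 2.64 = 3.48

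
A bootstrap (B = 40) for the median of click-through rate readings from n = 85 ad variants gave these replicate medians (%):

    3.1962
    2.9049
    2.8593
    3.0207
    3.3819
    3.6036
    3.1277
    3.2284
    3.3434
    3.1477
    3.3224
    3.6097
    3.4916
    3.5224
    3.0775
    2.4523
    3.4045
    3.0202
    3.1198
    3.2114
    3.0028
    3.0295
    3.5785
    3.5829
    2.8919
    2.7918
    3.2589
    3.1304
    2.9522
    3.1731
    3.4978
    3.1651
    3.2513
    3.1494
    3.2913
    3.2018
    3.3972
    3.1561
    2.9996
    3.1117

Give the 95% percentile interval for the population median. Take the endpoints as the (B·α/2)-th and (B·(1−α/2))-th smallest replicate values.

Sorted replicates: 2.4523, 2.7918, 2.8593, 2.8919, 2.9049, 2.9522, 2.9996, 3.0028, 3.0202, 3.0207, 3.0295, 3.0775, 3.1117, 3.1198, 3.1277, 3.1304, 3.1477, 3.1494, 3.1561, 3.1651, 3.1731, 3.1962, 3.2018, 3.2114, 3.2284, 3.2513, 3.2589, 3.2913, 3.3224, 3.3434, 3.3819, 3.3972, 3.4045, 3.4916, 3.4978, 3.5224, 3.5785, 3.5829, 3.6036, 3.6097
α = 0.05; lower rank = 40 × 0.025 = 1; upper rank = 40 × 0.975 = 39.
The 1st smallest replicate is 2.4523; the 39th is 3.6036.

(2.4523, 3.6036)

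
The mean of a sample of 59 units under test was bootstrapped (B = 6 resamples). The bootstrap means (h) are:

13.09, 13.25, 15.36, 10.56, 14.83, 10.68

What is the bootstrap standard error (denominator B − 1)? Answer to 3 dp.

SE* = 2.016

Bootstrap SE is the standard deviation of the 6 replicate means.
Mean of replicates: (13.09 + 13.25 + 15.36 + 10.56 + 14.83 + 10.68) / 6 = 77.7700 / 6 = 12.9617
Sum of squared deviations: (+0.1283)² + (+0.2883)² + (+2.3983)² + (−2.4017)² + (+1.8683)² + (−2.2817)² = 20.3163
Variance = 20.3163 / 5 = 4.0633
SE* = √4.0633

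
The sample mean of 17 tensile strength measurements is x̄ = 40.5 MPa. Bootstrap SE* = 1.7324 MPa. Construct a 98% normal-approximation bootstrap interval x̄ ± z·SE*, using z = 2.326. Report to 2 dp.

Margin = 2.326 × 1.7324 = 4.030
Interval: 40.5 ± 4.030

(36.47, 44.53)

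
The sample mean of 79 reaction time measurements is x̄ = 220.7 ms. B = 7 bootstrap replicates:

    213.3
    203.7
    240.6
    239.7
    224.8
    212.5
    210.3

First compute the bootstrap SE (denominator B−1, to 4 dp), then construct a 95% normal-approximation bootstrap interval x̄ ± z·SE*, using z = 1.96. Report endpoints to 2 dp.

Mean of replicates = 220.7000; sum of squared deviations = 1292.9800; SE* = √(1292.9800/6) = 14.6798
Margin = 1.96 × 14.6798 = 28.772
Interval: 220.7 ± 28.772

(191.93, 249.47)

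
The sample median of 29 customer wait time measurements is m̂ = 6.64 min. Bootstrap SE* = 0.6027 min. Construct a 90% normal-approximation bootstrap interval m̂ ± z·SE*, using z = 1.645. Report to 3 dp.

Margin = 1.645 × 0.6027 = 0.9914
Interval: 6.64 ± 0.9914

(5.649, 7.631)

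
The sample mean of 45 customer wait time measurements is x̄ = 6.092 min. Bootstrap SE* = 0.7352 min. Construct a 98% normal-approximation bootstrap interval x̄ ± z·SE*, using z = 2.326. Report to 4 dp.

(4.3819, 7.8021)

Margin = 2.326 × 0.7352 = 1.71008
Interval: 6.092 ± 1.71008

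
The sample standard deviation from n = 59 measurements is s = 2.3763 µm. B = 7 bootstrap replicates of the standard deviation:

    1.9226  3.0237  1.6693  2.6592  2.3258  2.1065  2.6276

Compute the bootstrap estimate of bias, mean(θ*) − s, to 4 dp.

bias = −0.0428

mean(θ*) = (1.9226 + 3.0237 + 1.6693 + 2.6592 + 2.3258 + 2.1065 + 2.6276) / 7 = 2.33353
bias = 2.33353 − 2.3763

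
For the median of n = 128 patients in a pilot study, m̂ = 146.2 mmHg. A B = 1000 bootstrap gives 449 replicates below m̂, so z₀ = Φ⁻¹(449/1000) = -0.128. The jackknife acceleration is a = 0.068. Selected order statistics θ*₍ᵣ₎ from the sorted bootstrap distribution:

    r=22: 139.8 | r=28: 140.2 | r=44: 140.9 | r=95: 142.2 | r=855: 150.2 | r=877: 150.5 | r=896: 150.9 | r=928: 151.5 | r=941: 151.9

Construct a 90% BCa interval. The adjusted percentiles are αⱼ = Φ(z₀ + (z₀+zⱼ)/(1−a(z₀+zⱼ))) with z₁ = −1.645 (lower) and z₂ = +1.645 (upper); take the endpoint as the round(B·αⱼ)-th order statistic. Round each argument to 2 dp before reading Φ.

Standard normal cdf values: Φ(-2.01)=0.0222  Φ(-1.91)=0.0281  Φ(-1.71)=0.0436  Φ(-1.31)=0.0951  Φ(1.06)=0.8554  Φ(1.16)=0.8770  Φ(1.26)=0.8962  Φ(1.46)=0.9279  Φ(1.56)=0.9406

(140.9, 151.9)

Lower: z₀ + z₁ = -0.128 + (-1.645) = -1.773; 1 − a(z₀+z₁) = 1 − (0.068)(-1.773) = 1.1206; argument = -0.128 + (-1.773)/1.1206 = -1.7102 → -1.71.
α₁ = Φ(-1.71) = 0.0436; rank = round(1000 × 0.0436) = 44; θ*₍44₎ = 140.9.
Upper: z₀ + z₂ = 1.517; 1 − a(z₀+z₂) = 0.8968; argument = 1.5635 → 1.56; α₂ = 0.9406; rank = 941; θ*₍941₎ = 151.9.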